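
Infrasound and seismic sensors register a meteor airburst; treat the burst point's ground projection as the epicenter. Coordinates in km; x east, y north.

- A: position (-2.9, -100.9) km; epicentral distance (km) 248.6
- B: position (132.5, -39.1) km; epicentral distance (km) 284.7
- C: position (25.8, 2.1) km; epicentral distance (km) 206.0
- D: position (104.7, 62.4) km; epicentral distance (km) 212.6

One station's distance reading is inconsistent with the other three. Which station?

C

Solve using three stations at a time. Using A, B, D (subtract circle equations pairwise → linear system) gives (x, y) ≈ (-97.2, 129.2).
Distances from that point to each station vs reported:
  A: calculated 248.6 vs reported 248.6 → residual 0.0 km
  B: calculated 284.7 vs reported 284.7 → residual 0.0 km
  C: calculated 176.9 vs reported 206.0 → residual 29.1 km
  D: calculated 212.7 vs reported 212.6 → residual 0.1 km
A, B, D are mutually consistent (residuals ≈ 0); C is off by 29.1 km.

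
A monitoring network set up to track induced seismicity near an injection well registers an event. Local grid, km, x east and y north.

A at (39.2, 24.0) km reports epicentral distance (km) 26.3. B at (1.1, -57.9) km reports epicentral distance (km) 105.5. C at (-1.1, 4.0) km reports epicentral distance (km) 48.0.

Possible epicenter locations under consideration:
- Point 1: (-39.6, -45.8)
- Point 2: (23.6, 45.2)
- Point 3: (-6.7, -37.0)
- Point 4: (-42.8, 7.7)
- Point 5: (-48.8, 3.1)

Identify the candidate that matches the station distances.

For each candidate, compare |candidate − station| to the reported distance:
Point 1: residuals A 79.0, B 63.0, C 14.9 → max 79.0 km
Point 2: residuals A 0.0, B 0.0, C 0.0 → max 0.0 km
Point 3: residuals A 50.0, B 83.2, C 6.6 → max 83.2 km
Point 4: residuals A 57.3, B 26.6, C 6.1 → max 57.3 km
Point 5: residuals A 64.1, B 26.7, C 0.3 → max 64.1 km
Only Point 2 has all residuals ≈ 0.

Point 2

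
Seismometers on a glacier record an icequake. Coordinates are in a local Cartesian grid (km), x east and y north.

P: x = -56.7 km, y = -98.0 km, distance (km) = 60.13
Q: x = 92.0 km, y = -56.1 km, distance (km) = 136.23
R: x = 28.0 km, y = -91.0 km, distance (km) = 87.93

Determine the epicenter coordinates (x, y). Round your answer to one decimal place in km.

Circle about each station: (x + 56.7)² + (y + 98.0)² = 60.13²; (x − 92.0)² + (y + 56.1)² = 136.23²; (x − 28.0)² + (y + 91.0)² = 87.93².
Subtracting pairs of circle equations eliminates x²+y² and gives linear equations (the radical axes):
297.4 x + 83.8 y = -16150.68
169.4 x + 14.0 y = -7869.96
Solving the 2×2 system: x ≈ -43.2, y ≈ -39.4 km.
Check against P (with the unrounded x, y): √((x + 56.7)²+(y + 98.0)²) = 60.12 ≈ 60.13 km. ✓

-43.2 km east, -39.4 km north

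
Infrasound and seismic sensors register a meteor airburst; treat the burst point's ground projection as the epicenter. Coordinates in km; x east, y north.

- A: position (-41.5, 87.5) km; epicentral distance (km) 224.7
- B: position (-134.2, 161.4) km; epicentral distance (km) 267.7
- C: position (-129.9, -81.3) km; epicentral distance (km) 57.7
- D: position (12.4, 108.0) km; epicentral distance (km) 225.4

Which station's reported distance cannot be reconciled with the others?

Solve using three stations at a time. Using B, C, D (subtract circle equations pairwise → linear system) gives (x, y) ≈ (-75.1, -99.7).
Distances from that point to each station vs reported:
  A: calculated 190.2 vs reported 224.7 → residual 34.5 km
  B: calculated 267.7 vs reported 267.7 → residual 0.0 km
  C: calculated 57.8 vs reported 57.7 → residual 0.1 km
  D: calculated 225.4 vs reported 225.4 → residual 0.0 km
B, C, D are mutually consistent (residuals ≈ 0); A is off by 34.5 km.

A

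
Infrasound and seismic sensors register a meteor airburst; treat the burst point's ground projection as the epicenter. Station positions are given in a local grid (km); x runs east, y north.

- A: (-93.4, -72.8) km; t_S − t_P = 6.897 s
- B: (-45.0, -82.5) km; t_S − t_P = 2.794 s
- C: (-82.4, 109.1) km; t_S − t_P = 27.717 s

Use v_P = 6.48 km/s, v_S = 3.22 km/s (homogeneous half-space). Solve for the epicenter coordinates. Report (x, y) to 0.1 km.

(-49.9, -65.3)

Distance from S−P lag: d = Δt · v_P v_S / (v_P − v_S) = Δt · (6.48·3.22)/(6.48−3.22) ≈ 6.4005·Δt.
So d_A = 44.14, d_B = 17.88, d_C = 177.40 km.
Circle about each station: (x + 93.4)² + (y + 72.8)² = 44.14²; (x + 45.0)² + (y + 82.5)² = 17.88²; (x + 82.4)² + (y − 109.1)² = 177.40².
Subtracting the A equation from the B and C equations removes the quadratic terms:
96.8 x − 19.4 y = -3563.50
22.0 x + 363.8 y = -24853.25
Solving the 2×2 system: x ≈ -49.9, y ≈ -65.3 km.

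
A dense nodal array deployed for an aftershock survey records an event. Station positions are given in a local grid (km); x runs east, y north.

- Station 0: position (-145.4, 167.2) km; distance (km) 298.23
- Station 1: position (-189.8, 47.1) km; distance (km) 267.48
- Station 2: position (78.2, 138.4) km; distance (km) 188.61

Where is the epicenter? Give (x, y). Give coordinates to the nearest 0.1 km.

Circle about each station: (x + 145.4)² + (y − 167.2)² = 298.23²; (x + 189.8)² + (y − 47.1)² = 267.48²; (x − 78.2)² + (y − 138.4)² = 188.61².
Subtracting the Station 0 equation from the Station 1 and Station 2 equations removes the quadratic terms:
-88.8 x − 240.2 y = 6541.03
447.2 x − 57.6 y = 29540.20
Solving the 2×2 system: x ≈ 59.7, y ≈ -49.3 km.

x ≈ 59.7 km, y ≈ -49.3 km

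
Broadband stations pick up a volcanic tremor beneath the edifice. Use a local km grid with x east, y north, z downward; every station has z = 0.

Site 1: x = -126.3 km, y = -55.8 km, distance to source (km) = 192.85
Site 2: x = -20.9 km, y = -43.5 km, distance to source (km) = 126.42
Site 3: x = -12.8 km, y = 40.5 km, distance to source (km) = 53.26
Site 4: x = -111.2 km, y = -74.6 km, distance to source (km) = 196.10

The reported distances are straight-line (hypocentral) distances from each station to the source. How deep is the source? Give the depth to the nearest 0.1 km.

Each station gives a sphere (x−x_i)² + (y−y_i)² + z² = d_i² (stations at z=0).
Subtracting the Site 1 sphere from Site 2 and Site 3: z² cancels, leaving linear equations in x and y:
210.8 x + 24.6 y = 4472.84
227.0 x + 192.6 y = 17093.25
Solving: x ≈ 12.594, y ≈ 73.907 km (keep extra digits for the depth step; rounded: 12.6, 73.9).
Then from the Site 1 sphere: z² = 192.85² − (x + 126.3)² − (y + 55.8)² with x = 12.594, y = 73.907, so z ≈ 32.797 ≈ 32.8 km.
Check against Site 4 (with the unrounded solution): distance 196.10 ≈ 196.10 km. ✓

depth ≈ 32.8 km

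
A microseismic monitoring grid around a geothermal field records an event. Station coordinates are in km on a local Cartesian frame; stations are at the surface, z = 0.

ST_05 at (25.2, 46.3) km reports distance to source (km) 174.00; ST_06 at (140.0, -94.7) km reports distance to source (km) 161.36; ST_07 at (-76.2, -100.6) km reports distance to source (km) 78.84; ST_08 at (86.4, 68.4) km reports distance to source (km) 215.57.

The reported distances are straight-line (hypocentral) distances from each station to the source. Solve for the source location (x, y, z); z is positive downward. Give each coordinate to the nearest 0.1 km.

Each station gives a sphere (x−x_i)² + (y−y_i)² + z² = d_i² (stations at z=0).
Subtracting the ST_05 sphere from ST_06 and ST_07: z² cancels, leaving linear equations in x and y:
229.6 x − 282.0 y = 30028.31
-202.8 x − 293.8 y = 37208.32
Solving: x ≈ -13.401, y ≈ -117.395 km (keep extra digits for the depth step; rounded: -13.4, -117.4).
Then from the ST_05 sphere: z² = 174.00² − (x − 25.2)² − (y − 46.3)² with x = -13.401, y = -117.395, so z ≈ 44.608 ≈ 44.6 km.
Check against ST_08 (with the unrounded solution): distance 215.57 ≈ 215.57 km. ✓

(-13.4, -117.4, 44.6)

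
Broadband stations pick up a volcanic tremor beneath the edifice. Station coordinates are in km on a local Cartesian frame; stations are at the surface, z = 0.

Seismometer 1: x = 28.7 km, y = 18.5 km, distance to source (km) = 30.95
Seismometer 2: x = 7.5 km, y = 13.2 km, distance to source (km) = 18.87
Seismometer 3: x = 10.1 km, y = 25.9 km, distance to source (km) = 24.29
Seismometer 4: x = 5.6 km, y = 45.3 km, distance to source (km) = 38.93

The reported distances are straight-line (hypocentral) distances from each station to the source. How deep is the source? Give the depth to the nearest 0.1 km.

depth ≈ 18.6 km

Each station gives a sphere (x−x_i)² + (y−y_i)² + z² = d_i² (stations at z=0).
Subtracting the Seismometer 1 sphere from Seismometer 2 and Seismometer 3: z² cancels, leaving linear equations in x and y:
-42.4 x − 10.6 y = -333.62
-37.2 x + 14.8 y = -25.22
Solving: x ≈ 5.094, y ≈ 11.099 km (keep extra digits for the depth step; rounded: 5.1, 11.1).
Then from the Seismometer 1 sphere: z² = 30.95² − (x − 28.7)² − (y − 18.5)² with x = 5.094, y = 11.099, so z ≈ 18.598 ≈ 18.6 km.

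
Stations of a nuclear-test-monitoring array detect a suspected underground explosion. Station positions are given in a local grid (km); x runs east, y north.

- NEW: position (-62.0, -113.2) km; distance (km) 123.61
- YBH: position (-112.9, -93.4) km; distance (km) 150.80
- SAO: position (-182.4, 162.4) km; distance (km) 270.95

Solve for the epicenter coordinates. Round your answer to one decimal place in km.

Circle about each station: (x + 62.0)² + (y + 113.2)² = 123.61²; (x + 112.9)² + (y + 93.4)² = 150.80²; (x + 182.4)² + (y − 162.4)² = 270.95².
Subtracting the NEW equation from the YBH and SAO equations removes the quadratic terms:
-101.8 x + 39.6 y = -2649.48
-240.8 x + 551.2 y = -15149.19
Solving the 2×2 system: x ≈ 18.5, y ≈ -19.4 km.

18.5 km east, -19.4 km north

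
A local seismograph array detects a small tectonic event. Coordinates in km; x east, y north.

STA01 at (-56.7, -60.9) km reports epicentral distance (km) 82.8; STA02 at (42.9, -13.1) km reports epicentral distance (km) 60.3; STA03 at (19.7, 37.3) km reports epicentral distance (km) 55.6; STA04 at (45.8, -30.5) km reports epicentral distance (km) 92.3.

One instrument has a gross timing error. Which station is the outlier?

STA02

Solve using three stations at a time. Using STA01, STA03, STA04 (subtract circle equations pairwise → linear system) gives (x, y) ≈ (-32.5, 18.3).
Distances from that point to each station vs reported:
  STA01: calculated 82.8 vs reported 82.8 → residual 0.0 km
  STA02: calculated 81.7 vs reported 60.3 → residual 21.4 km
  STA03: calculated 55.6 vs reported 55.6 → residual 0.0 km
  STA04: calculated 92.3 vs reported 92.3 → residual 0.0 km
STA01, STA03, STA04 are mutually consistent (residuals ≈ 0); STA02 is off by 21.4 km.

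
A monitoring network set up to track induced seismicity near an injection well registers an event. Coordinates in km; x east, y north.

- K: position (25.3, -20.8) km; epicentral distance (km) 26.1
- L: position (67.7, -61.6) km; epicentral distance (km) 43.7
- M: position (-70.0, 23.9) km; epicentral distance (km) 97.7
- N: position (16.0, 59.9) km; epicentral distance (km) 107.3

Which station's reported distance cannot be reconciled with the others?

Solve using three stations at a time. Using K, L, N (subtract circle equations pairwise → linear system) gives (x, y) ≈ (26.5, -46.9).
Distances from that point to each station vs reported:
  K: calculated 26.1 vs reported 26.1 → residual 0.0 km
  L: calculated 43.7 vs reported 43.7 → residual 0.0 km
  M: calculated 119.7 vs reported 97.7 → residual 22.0 km
  N: calculated 107.3 vs reported 107.3 → residual 0.0 km
K, L, N are mutually consistent (residuals ≈ 0); M is off by 22.0 km.

M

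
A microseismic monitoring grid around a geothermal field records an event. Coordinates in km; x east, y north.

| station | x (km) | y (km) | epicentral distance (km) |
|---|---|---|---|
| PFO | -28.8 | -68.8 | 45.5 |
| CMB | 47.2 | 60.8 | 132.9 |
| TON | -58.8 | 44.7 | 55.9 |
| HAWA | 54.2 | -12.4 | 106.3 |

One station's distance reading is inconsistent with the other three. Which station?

Solve using three stations at a time. Using PFO, CMB, HAWA (subtract circle equations pairwise → linear system) gives (x, y) ≈ (-50.8, -29.0).
Distances from that point to each station vs reported:
  PFO: calculated 45.5 vs reported 45.5 → residual 0.0 km
  CMB: calculated 132.9 vs reported 132.9 → residual 0.0 km
  TON: calculated 74.1 vs reported 55.9 → residual 18.2 km
  HAWA: calculated 106.3 vs reported 106.3 → residual 0.0 km
PFO, CMB, HAWA are mutually consistent (residuals ≈ 0); TON is off by 18.2 km.

TON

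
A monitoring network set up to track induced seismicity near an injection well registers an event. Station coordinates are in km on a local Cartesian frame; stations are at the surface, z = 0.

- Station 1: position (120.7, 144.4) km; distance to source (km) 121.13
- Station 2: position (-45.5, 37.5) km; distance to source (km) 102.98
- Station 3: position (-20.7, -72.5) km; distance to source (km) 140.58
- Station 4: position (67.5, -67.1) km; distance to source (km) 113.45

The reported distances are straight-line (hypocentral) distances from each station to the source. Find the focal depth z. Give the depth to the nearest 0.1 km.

z ≈ 19.0 km

Each station gives a sphere (x−x_i)² + (y−y_i)² + z² = d_i² (stations at z=0).
Subtracting the Station 1 sphere from Station 2 and Station 3: z² cancels, leaving linear equations in x and y:
-332.4 x − 213.8 y = -27875.75
-282.8 x − 433.8 y = -34825.37
Solving: x ≈ 55.496, y ≈ 44.101 km (keep extra digits for the depth step; rounded: 55.5, 44.1).
Then from the Station 1 sphere: z² = 121.13² − (x − 120.7)² − (y − 144.4)² with x = 55.496, y = 44.101, so z ≈ 19.001 ≈ 19.0 km.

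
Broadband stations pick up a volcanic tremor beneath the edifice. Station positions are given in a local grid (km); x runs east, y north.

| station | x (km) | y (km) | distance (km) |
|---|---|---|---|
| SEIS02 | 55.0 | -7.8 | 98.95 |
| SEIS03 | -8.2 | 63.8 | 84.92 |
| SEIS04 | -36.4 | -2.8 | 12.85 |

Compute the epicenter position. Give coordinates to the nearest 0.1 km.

x ≈ -43.8 km, y ≈ -13.3 km

Circle about each station: (x − 55.0)² + (y + 7.8)² = 98.95²; (x + 8.2)² + (y − 63.8)² = 84.92²; (x + 36.4)² + (y + 2.8)² = 12.85².
Subtracting the SEIS02 equation from the SEIS03 and SEIS04 equations removes the quadratic terms:
-126.4 x + 143.2 y = 3631.54
-182.8 x + 10.0 y = 7872.94
Solving the 2×2 system: x ≈ -43.8, y ≈ -13.3 km.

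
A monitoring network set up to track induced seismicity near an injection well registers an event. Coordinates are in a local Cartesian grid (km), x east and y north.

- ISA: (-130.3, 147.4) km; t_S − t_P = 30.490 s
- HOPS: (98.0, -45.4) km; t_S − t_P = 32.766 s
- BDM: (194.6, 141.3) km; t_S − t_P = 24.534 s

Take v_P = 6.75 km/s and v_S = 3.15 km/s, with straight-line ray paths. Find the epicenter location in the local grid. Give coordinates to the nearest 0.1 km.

49.7 km east, 142.0 km north

Distance from S−P lag: d = Δt · v_P v_S / (v_P − v_S) = Δt · (6.75·3.15)/(6.75−3.15) ≈ 5.9062·Δt.
So d_ISA = 180.08, d_HOPS = 193.52, d_BDM = 144.90 km.
Circle about each station: (x + 130.3)² + (y − 147.4)² = 180.08²; (x − 98.0)² + (y + 45.4)² = 193.52²; (x − 194.6)² + (y − 141.3)² = 144.90².
Subtracting the ISA equation from the HOPS and BDM equations removes the quadratic terms:
456.6 x − 385.6 y = -32060.87
649.8 x − 12.2 y = 30562.80
Solving the 2×2 system: x ≈ 49.7, y ≈ 142.0 km.
Check against ISA (with the unrounded x, y): √((x + 130.3)²+(y − 147.4)²) = 180.08 ≈ 180.08 km. ✓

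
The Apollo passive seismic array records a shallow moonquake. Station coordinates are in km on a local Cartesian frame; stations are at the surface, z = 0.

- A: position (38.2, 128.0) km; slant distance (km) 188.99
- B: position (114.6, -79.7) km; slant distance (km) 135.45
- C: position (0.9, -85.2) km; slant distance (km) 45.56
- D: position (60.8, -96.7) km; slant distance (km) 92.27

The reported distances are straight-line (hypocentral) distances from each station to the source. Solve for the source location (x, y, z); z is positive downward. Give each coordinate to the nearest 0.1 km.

Each station gives a sphere (x−x_i)² + (y−y_i)² + z² = d_i² (stations at z=0).
Subtracting the A sphere from B and C: z² cancels, leaving linear equations in x and y:
152.8 x − 415.4 y = 19012.53
-74.6 x − 426.4 y = 23058.12
Solving: x ≈ -15.304, y ≈ -51.399 km (keep extra digits for the depth step; rounded: -15.3, -51.4).
Then from the A sphere: z² = 188.99² − (x − 38.2)² − (y − 128.0)² with x = -15.304, y = -51.399, so z ≈ 25.895 ≈ 25.9 km.
Check against D (with the unrounded solution): distance 92.28 ≈ 92.27 km. ✓

(-15.3, -51.4, 25.9)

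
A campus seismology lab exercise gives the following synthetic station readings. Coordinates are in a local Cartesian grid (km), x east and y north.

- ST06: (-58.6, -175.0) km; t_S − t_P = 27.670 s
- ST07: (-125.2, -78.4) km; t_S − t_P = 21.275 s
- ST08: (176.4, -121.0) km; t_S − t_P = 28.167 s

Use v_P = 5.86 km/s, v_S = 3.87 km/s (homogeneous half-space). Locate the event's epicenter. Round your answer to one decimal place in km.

-14.3 km east, 137.2 km north

Distance from S−P lag: d = Δt · v_P v_S / (v_P − v_S) = Δt · (5.86·3.87)/(5.86−3.87) ≈ 11.3961·Δt.
So d_ST06 = 315.33, d_ST07 = 242.45, d_ST08 = 320.99 km.
Circle about each station: (x + 58.6)² + (y + 175.0)² = 315.33²; (x + 125.2)² + (y + 78.4)² = 242.45²; (x − 176.4)² + (y + 121.0)² = 320.99².
Subtracting the ST06 equation from the ST07 and ST08 equations removes the quadratic terms:
-133.2 x + 193.2 y = 28413.65
470.0 x + 108.0 y = 8097.43
Solving the 2×2 system: x ≈ -14.3, y ≈ 137.2 km.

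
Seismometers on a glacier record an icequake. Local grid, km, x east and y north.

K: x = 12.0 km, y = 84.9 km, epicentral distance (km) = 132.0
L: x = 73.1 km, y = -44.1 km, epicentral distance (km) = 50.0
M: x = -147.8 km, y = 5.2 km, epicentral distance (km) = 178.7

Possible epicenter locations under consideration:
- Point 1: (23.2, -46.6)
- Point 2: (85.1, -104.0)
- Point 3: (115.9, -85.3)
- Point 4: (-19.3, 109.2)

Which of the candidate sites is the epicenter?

For each candidate, compare |candidate − station| to the reported distance:
Point 1: residuals K 0.0, L 0.0, M 0.0 → max 0.0 km
Point 2: residuals K 70.6, L 11.1, M 78.5 → max 78.5 km
Point 3: residuals K 67.4, L 9.4, M 100.1 → max 100.1 km
Point 4: residuals K 92.4, L 129.0, M 13.4 → max 129.0 km
Only Point 1 has all residuals ≈ 0.

Point 1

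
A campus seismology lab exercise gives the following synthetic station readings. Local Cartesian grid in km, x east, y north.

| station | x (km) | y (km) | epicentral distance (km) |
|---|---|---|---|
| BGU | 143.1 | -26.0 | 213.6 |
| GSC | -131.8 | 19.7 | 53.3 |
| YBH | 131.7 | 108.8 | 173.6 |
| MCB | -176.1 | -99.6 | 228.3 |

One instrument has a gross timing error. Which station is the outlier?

Solve using three stations at a time. Using BGU, YBH, MCB (subtract circle equations pairwise → linear system) gives (x, y) ≈ (-40.1, 83.8).
Distances from that point to each station vs reported:
  BGU: calculated 213.6 vs reported 213.6 → residual 0.0 km
  GSC: calculated 111.9 vs reported 53.3 → residual 58.6 km
  YBH: calculated 173.6 vs reported 173.6 → residual 0.0 km
  MCB: calculated 228.3 vs reported 228.3 → residual 0.0 km
BGU, YBH, MCB are mutually consistent (residuals ≈ 0); GSC is off by 58.6 km.

GSC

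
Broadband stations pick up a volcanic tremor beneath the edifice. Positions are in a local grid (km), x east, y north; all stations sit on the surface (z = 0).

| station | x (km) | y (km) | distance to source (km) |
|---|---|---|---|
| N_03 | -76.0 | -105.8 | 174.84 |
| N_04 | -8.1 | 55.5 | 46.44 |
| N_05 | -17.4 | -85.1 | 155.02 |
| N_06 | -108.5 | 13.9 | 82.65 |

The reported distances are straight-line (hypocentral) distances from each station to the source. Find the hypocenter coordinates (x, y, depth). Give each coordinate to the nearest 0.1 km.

(-47.7, 65.3, 22.2)

Each station gives a sphere (x−x_i)² + (y−y_i)² + z² = d_i² (stations at z=0).
Subtracting the N_03 sphere from N_04 and N_05: z² cancels, leaving linear equations in x and y:
135.8 x + 322.6 y = 14588.57
117.2 x + 41.4 y = -2887.04
Solving: x ≈ -47.701, y ≈ 65.302 km (keep extra digits for the depth step; rounded: -47.7, 65.3).
Then from the N_03 sphere: z² = 174.84² − (x + 76.0)² − (y + 105.8)² with x = -47.701, y = 65.302, so z ≈ 22.188 ≈ 22.2 km.
Check against N_06 (with the unrounded solution): distance 82.65 ≈ 82.65 km. ✓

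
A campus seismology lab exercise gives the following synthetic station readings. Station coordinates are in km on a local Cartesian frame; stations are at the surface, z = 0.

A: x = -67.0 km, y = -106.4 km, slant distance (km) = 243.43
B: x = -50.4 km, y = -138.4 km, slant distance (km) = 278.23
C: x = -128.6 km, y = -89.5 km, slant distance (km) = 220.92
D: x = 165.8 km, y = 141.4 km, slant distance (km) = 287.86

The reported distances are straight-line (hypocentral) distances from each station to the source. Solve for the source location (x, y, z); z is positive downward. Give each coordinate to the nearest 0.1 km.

Each station gives a sphere (x−x_i)² + (y−y_i)² + z² = d_i² (stations at z=0).
Subtracting the A sphere from B and C: z² cancels, leaving linear equations in x and y:
33.2 x − 64.0 y = -12269.01
-123.2 x + 33.8 y = 19190.77
Solving: x ≈ -120.296, y ≈ 129.300 km (keep extra digits for the depth step; rounded: -120.3, 129.3).
Then from the A sphere: z² = 243.43² − (x + 67.0)² − (y + 106.4)² with x = -120.296, y = 129.300, so z ≈ 29.380 ≈ 29.4 km.
Check against D (with the unrounded solution): distance 287.85 ≈ 287.86 km. ✓

x ≈ -120.3 km, y ≈ 129.3 km, depth ≈ 29.4 km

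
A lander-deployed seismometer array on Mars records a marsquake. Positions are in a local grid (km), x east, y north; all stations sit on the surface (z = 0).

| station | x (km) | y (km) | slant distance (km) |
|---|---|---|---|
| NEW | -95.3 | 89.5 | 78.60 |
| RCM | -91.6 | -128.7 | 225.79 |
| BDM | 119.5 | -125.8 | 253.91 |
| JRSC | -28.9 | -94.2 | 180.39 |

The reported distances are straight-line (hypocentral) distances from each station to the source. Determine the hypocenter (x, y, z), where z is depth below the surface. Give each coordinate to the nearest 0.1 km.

Each station gives a sphere (x−x_i)² + (y−y_i)² + z² = d_i² (stations at z=0).
Subtracting the NEW sphere from RCM and BDM: z² cancels, leaving linear equations in x and y:
7.4 x − 436.4 y = -36941.25
429.6 x − 430.6 y = -45278.78
Solving: x ≈ -20.906, y ≈ 84.295 km (keep extra digits for the depth step; rounded: -20.9, 84.3).
Then from the NEW sphere: z² = 78.60² − (x + 95.3)² − (y − 89.5)² with x = -20.906, y = 84.295, so z ≈ 24.827 ≈ 24.8 km.
Check against JRSC (with the unrounded solution): distance 180.39 ≈ 180.39 km. ✓

x ≈ -20.9 km, y ≈ 84.3 km, depth ≈ 24.8 km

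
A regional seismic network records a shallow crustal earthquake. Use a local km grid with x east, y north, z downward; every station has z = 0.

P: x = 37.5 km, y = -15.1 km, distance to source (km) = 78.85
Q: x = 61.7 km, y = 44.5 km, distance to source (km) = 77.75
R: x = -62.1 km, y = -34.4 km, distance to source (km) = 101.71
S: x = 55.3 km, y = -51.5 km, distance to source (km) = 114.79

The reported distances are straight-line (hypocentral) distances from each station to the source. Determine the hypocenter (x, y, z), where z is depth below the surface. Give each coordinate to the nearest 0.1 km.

(-3.7, 37.8, 41.5)

Each station gives a sphere (x−x_i)² + (y−y_i)² + z² = d_i² (stations at z=0).
Subtracting the P sphere from Q and R: z² cancels, leaving linear equations in x and y:
48.4 x + 119.2 y = 4325.14
-199.2 x − 38.6 y = -722.09
Solving: x ≈ -3.697, y ≈ 37.786 km (keep extra digits for the depth step; rounded: -3.7, 37.8).
Then from the P sphere: z² = 78.85² − (x − 37.5)² − (y + 15.1)² with x = -3.697, y = 37.786, so z ≈ 41.511 ≈ 41.5 km.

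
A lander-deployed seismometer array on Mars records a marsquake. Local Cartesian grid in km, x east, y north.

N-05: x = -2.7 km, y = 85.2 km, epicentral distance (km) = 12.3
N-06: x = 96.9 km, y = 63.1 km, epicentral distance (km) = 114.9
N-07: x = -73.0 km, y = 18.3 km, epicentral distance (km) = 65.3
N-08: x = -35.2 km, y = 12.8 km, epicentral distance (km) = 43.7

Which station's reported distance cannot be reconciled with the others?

Solve using three stations at a time. Using N-06, N-07, N-08 (subtract circle equations pairwise → linear system) gives (x, y) ≈ (-17.5, 52.8).
Distances from that point to each station vs reported:
  N-05: calculated 35.7 vs reported 12.3 → residual 23.4 km
  N-06: calculated 114.9 vs reported 114.9 → residual 0.0 km
  N-07: calculated 65.3 vs reported 65.3 → residual 0.0 km
  N-08: calculated 43.7 vs reported 43.7 → residual 0.0 km
N-06, N-07, N-08 are mutually consistent (residuals ≈ 0); N-05 is off by 23.4 km.

N-05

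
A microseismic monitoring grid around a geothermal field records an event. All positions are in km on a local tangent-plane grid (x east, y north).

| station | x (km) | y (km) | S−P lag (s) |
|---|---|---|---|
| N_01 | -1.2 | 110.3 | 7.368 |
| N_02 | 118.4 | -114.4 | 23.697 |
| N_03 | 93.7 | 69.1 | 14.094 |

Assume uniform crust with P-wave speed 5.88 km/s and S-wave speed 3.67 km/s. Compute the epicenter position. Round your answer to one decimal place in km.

-42.8 km east, 51.6 km north

Distance from S−P lag: d = Δt · v_P v_S / (v_P − v_S) = Δt · (5.88·3.67)/(5.88−3.67) ≈ 9.7645·Δt.
So d_N_01 = 71.95, d_N_02 = 231.39, d_N_03 = 137.62 km.
Circle about each station: (x + 1.2)² + (y − 110.3)² = 71.95²; (x − 118.4)² + (y + 114.4)² = 231.39²; (x − 93.7)² + (y − 69.1)² = 137.62².
Subtracting pairs of circle equations eliminates x²+y² and gives linear equations (the radical axes):
239.2 x − 449.4 y = -33426.14
189.8 x − 82.4 y = -12375.49
Solving the 2×2 system: x ≈ -42.8, y ≈ 51.6 km.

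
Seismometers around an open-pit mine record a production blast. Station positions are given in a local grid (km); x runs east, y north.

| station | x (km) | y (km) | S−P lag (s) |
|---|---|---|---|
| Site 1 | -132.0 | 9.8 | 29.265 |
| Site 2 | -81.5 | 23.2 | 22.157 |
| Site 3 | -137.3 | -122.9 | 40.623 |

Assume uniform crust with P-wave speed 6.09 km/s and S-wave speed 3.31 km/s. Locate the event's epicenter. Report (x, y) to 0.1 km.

Distance from S−P lag: d = Δt · v_P v_S / (v_P − v_S) = Δt · (6.09·3.31)/(6.09−3.31) ≈ 7.2510·Δt.
So d_Site 1 = 212.20, d_Site 2 = 160.66, d_Site 3 = 294.56 km.
Circle about each station: (x + 132.0)² + (y − 9.8)² = 212.20²; (x + 81.5)² + (y − 23.2)² = 160.66²; (x + 137.3)² + (y + 122.9)² = 294.56².
Subtracting the Site 1 equation from the Site 2 and Site 3 equations removes the quadratic terms:
101.0 x + 26.8 y = 8877.65
-10.6 x − 265.4 y = -25301.09
Solving the 2×2 system: x ≈ 63.3, y ≈ 92.8 km.

x ≈ 63.3 km, y ≈ 92.8 km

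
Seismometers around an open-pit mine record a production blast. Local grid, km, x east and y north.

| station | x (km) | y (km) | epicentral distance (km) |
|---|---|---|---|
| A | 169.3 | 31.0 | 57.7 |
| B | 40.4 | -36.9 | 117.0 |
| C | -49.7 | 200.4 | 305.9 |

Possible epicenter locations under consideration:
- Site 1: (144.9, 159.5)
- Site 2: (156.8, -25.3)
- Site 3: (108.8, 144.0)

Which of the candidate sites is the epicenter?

For each candidate, compare |candidate − station| to the reported distance:
Site 1: residuals A 73.1, B 105.5, C 107.0 → max 107.0 km
Site 2: residuals A 0.0, B 0.0, C 0.0 → max 0.0 km
Site 3: residuals A 70.5, B 76.4, C 137.7 → max 137.7 km
Only Site 2 has all residuals ≈ 0.

Site 2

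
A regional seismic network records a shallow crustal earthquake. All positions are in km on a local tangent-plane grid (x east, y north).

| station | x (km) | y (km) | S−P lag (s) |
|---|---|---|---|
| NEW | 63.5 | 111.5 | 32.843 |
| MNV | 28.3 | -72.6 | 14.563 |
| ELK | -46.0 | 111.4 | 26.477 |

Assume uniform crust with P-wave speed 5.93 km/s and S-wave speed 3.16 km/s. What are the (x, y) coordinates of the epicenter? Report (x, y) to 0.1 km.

Distance from S−P lag: d = Δt · v_P v_S / (v_P − v_S) = Δt · (5.93·3.16)/(5.93−3.16) ≈ 6.7649·Δt.
So d_NEW = 222.18, d_MNV = 98.52, d_ELK = 179.11 km.
Circle about each station: (x − 63.5)² + (y − 111.5)² = 222.18²; (x − 28.3)² + (y + 72.6)² = 98.52²; (x + 46.0)² + (y − 111.4)² = 179.11².
Subtracting the NEW equation from the MNV and ELK equations removes the quadratic terms:
-70.4 x − 368.2 y = 29264.91
-219.0 x − 0.2 y = 15345.02
Solving the 2×2 system: x ≈ -70.0, y ≈ -66.1 km.

x ≈ -70.0 km, y ≈ -66.1 km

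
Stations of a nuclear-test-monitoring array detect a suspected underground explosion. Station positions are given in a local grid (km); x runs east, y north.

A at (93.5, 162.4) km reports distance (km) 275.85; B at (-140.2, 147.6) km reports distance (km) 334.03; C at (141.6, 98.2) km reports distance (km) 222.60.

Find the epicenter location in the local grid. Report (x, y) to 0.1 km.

(69.5, -112.4)

Circle about each station: (x − 93.5)² + (y − 162.4)² = 275.85²; (x + 140.2)² + (y − 147.6)² = 334.03²; (x − 141.6)² + (y − 98.2)² = 222.60².
Subtracting the A equation from the B and C equations removes the quadratic terms:
-467.4 x − 29.6 y = -29157.03
96.2 x − 128.4 y = 21120.25
Solving the 2×2 system: x ≈ 69.5, y ≈ -112.4 km.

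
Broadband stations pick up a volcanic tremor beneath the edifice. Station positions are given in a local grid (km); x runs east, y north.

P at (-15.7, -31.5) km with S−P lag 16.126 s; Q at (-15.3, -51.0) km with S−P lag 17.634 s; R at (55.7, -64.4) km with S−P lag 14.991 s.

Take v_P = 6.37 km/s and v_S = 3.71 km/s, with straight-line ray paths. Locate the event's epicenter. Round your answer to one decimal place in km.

Distance from S−P lag: d = Δt · v_P v_S / (v_P − v_S) = Δt · (6.37·3.71)/(6.37−3.71) ≈ 8.8845·Δt.
So d_P = 143.27, d_Q = 156.67, d_R = 133.19 km.
Circle about each station: (x + 15.7)² + (y + 31.5)² = 143.27²; (x + 15.3)² + (y + 51.0)² = 156.67²; (x − 55.7)² + (y + 64.4)² = 133.19².
Subtracting pairs of circle equations eliminates x²+y² and gives linear equations (the radical axes):
0.8 x − 39.0 y = -2422.85
142.8 x − 65.8 y = 8797.83
Solving the 2×2 system: x ≈ 91.1, y ≈ 64.0 km.
Check against P (with the unrounded x, y): √((x + 15.7)²+(y + 31.5)²) = 143.26 ≈ 143.27 km. ✓

91.1 km east, 64.0 km north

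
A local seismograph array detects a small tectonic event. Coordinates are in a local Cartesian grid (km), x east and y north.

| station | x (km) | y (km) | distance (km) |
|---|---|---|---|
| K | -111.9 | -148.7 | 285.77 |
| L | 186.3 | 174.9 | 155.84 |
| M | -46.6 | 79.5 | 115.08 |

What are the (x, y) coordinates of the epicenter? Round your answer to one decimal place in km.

Circle about each station: (x + 111.9)² + (y + 148.7)² = 285.77²; (x − 186.3)² + (y − 174.9)² = 155.84²; (x + 46.6)² + (y − 79.5)² = 115.08².
Subtracting the K equation from the L and M equations removes the quadratic terms:
596.4 x + 647.2 y = 88042.79
130.6 x + 456.4 y = 42279.60
Solving the 2×2 system: x ≈ 68.3, y ≈ 73.1 km.

x ≈ 68.3 km, y ≈ 73.1 km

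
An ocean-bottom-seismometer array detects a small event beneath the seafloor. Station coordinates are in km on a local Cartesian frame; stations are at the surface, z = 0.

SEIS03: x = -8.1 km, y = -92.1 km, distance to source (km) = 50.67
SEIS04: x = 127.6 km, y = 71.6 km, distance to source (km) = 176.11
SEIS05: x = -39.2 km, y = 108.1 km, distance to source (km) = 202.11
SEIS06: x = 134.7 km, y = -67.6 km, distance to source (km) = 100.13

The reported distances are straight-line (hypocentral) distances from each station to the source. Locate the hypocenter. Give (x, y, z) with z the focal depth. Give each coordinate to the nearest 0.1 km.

x ≈ 36.9 km, y ≈ -78.2 km, depth ≈ 18.7 km

Each station gives a sphere (x−x_i)² + (y−y_i)² + z² = d_i² (stations at z=0).
Subtracting the SEIS03 sphere from SEIS04 and SEIS05: z² cancels, leaving linear equations in x and y:
271.4 x + 327.4 y = -15586.98
-62.2 x + 400.4 y = -33606.77
Solving: x ≈ 36.904, y ≈ -78.200 km (keep extra digits for the depth step; rounded: 36.9, -78.2).
Then from the SEIS03 sphere: z² = 50.67² − (x + 8.1)² − (y + 92.1)² with x = 36.904, y = -78.200, so z ≈ 18.678 ≈ 18.7 km.
Check against SEIS06 (with the unrounded solution): distance 100.13 ≈ 100.13 km. ✓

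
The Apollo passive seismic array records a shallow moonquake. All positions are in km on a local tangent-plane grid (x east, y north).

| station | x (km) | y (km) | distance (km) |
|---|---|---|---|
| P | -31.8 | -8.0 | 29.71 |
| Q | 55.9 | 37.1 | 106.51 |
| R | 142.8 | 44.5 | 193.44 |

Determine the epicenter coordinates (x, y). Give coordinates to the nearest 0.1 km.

x ≈ -48.6 km, y ≈ 16.5 km

Circle about each station: (x + 31.8)² + (y + 8.0)² = 29.71²; (x − 55.9)² + (y − 37.1)² = 106.51²; (x − 142.8)² + (y − 44.5)² = 193.44².
Subtracting the P equation from the Q and R equations removes the quadratic terms:
175.4 x + 90.2 y = -7035.72
349.2 x + 105.0 y = -15239.50
Solving the 2×2 system: x ≈ -48.6, y ≈ 16.5 km.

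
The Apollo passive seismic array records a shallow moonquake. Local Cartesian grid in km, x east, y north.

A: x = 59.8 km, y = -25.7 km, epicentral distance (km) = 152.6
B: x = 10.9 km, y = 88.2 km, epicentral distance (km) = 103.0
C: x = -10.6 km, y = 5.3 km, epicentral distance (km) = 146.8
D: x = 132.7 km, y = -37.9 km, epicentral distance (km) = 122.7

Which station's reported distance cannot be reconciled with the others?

A

Solve using three stations at a time. Using B, C, D (subtract circle equations pairwise → linear system) gives (x, y) ≈ (113.7, 83.3).
Distances from that point to each station vs reported:
  A: calculated 121.6 vs reported 152.6 → residual 31.0 km
  B: calculated 103.0 vs reported 103.0 → residual 0.0 km
  C: calculated 146.8 vs reported 146.8 → residual 0.0 km
  D: calculated 122.7 vs reported 122.7 → residual 0.0 km
B, C, D are mutually consistent (residuals ≈ 0); A is off by 31.0 km.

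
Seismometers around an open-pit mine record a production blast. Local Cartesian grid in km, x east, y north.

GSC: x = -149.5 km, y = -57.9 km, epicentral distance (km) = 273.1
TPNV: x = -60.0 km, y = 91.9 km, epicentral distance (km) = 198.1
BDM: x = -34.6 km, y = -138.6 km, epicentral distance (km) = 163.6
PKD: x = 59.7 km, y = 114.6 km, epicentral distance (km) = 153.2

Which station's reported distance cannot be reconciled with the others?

Solve using three stations at a time. Using TPNV, BDM, PKD (subtract circle equations pairwise → linear system) gives (x, y) ≈ (92.0, -35.1).
Distances from that point to each station vs reported:
  GSC: calculated 242.5 vs reported 273.1 → residual 30.6 km
  TPNV: calculated 198.0 vs reported 198.1 → residual 0.1 km
  BDM: calculated 163.5 vs reported 163.6 → residual 0.1 km
  PKD: calculated 153.1 vs reported 153.2 → residual 0.1 km
TPNV, BDM, PKD are mutually consistent (residuals ≈ 0); GSC is off by 30.6 km.

GSC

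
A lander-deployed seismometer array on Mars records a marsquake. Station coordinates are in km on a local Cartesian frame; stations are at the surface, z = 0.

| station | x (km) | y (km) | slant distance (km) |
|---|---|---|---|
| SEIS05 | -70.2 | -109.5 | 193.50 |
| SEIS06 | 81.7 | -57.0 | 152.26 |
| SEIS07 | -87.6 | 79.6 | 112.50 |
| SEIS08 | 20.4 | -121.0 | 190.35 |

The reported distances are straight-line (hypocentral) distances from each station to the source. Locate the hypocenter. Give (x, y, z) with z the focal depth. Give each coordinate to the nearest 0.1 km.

Each station gives a sphere (x−x_i)² + (y−y_i)² + z² = d_i² (stations at z=0).
Subtracting the SEIS05 sphere from SEIS06 and SEIS07: z² cancels, leaving linear equations in x and y:
303.8 x + 105.0 y = 7264.74
-34.8 x + 378.2 y = 21877.63
Solving: x ≈ 3.799, y ≈ 58.196 km (keep extra digits for the depth step; rounded: 3.8, 58.2).
Then from the SEIS05 sphere: z² = 193.50² − (x + 70.2)² − (y + 109.5)² with x = 3.799, y = 58.196, so z ≈ 62.004 ≈ 62.0 km.
Check against SEIS08 (with the unrounded solution): distance 190.35 ≈ 190.35 km. ✓

(3.8, 58.2, 62.0)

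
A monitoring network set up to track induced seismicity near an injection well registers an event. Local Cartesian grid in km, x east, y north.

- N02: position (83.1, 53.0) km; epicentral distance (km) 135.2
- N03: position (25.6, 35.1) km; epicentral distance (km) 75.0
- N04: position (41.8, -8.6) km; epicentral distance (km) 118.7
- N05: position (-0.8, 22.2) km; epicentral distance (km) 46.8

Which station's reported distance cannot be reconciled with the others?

Solve using three stations at a time. Using N02, N03, N05 (subtract circle equations pairwise → linear system) gives (x, y) ≈ (-47.8, 18.7).
Distances from that point to each station vs reported:
  N02: calculated 135.3 vs reported 135.2 → residual 0.1 km
  N03: calculated 75.2 vs reported 75.0 → residual 0.2 km
  N04: calculated 93.7 vs reported 118.7 → residual 25.0 km
  N05: calculated 47.1 vs reported 46.8 → residual 0.3 km
N02, N03, N05 are mutually consistent (residuals ≈ 0); N04 is off by 25.0 km.

N04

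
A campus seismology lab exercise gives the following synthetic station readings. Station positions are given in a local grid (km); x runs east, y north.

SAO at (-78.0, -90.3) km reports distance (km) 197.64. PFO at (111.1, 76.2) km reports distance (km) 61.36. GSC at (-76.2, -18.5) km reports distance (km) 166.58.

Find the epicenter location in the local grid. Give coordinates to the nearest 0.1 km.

Circle about each station: (x + 78.0)² + (y + 90.3)² = 197.64²; (x − 111.1)² + (y − 76.2)² = 61.36²; (x + 76.2)² + (y + 18.5)² = 166.58².
Subtracting the SAO equation from the PFO and GSC equations removes the quadratic terms:
378.2 x + 333.0 y = 39208.08
3.6 x + 143.6 y = 3223.27
Solving the 2×2 system: x ≈ 85.8, y ≈ 20.3 km.
Check against SAO (with the unrounded x, y): √((x + 78.0)²+(y + 90.3)²) = 197.64 ≈ 197.64 km. ✓

(85.8, 20.3)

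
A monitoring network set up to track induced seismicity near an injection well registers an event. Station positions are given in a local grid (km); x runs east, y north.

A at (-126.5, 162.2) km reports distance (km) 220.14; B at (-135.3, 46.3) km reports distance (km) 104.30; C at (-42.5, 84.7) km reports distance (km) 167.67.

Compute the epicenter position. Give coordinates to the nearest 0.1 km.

Circle about each station: (x + 126.5)² + (y − 162.2)² = 220.14²; (x + 135.3)² + (y − 46.3)² = 104.30²; (x + 42.5)² + (y − 84.7)² = 167.67².
Subtracting the A equation from the B and C equations removes the quadratic terms:
-17.6 x − 231.8 y = 15721.82
168.0 x − 155.0 y = -12982.36
Solving the 2×2 system: x ≈ -130.7, y ≈ -57.9 km.
Check against A (with the unrounded x, y): √((x + 126.5)²+(y − 162.2)²) = 220.14 ≈ 220.14 km. ✓

-130.7 km east, -57.9 km north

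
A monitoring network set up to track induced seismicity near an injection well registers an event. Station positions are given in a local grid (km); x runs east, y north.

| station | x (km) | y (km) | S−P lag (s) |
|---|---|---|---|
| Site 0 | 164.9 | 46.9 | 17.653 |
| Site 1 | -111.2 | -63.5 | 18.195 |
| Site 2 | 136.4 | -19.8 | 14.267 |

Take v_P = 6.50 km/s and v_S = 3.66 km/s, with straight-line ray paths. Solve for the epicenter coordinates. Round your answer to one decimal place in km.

Distance from S−P lag: d = Δt · v_P v_S / (v_P − v_S) = Δt · (6.50·3.66)/(6.50−3.66) ≈ 8.3768·Δt.
So d_Site 0 = 147.87, d_Site 1 = 152.42, d_Site 2 = 119.51 km.
Circle about each station: (x − 164.9)² + (y − 46.9)² = 147.87²; (x + 111.2)² + (y + 63.5)² = 152.42²; (x − 136.4)² + (y + 19.8)² = 119.51².
Subtracting the Site 0 equation from the Site 1 and Site 2 equations removes the quadratic terms:
-552.2 x − 220.8 y = -14360.25
-57.0 x − 133.4 y = -2811.72
Solving the 2×2 system: x ≈ 21.2, y ≈ 12.0 km.
Check against Site 0 (with the unrounded x, y): √((x − 164.9)²+(y − 46.9)²) = 147.87 ≈ 147.87 km. ✓

(21.2, 12.0)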